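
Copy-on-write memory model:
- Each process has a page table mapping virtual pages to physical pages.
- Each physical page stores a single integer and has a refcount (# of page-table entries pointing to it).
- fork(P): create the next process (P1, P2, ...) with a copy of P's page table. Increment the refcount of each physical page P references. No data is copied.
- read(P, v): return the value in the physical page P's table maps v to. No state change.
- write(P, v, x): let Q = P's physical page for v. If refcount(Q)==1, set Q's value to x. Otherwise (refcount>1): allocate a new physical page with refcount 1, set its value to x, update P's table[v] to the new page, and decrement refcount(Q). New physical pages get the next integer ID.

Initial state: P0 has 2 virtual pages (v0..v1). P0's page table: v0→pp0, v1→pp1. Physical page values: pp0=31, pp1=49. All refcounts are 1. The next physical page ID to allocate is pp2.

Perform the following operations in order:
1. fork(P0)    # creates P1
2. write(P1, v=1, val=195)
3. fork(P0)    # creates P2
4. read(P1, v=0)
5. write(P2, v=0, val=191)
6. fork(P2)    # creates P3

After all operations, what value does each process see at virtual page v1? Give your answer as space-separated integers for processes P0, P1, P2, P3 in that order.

Op 1: fork(P0) -> P1. 2 ppages; refcounts: pp0:2 pp1:2
Op 2: write(P1, v1, 195). refcount(pp1)=2>1 -> COPY to pp2. 3 ppages; refcounts: pp0:2 pp1:1 pp2:1
Op 3: fork(P0) -> P2. 3 ppages; refcounts: pp0:3 pp1:2 pp2:1
Op 4: read(P1, v0) -> 31. No state change.
Op 5: write(P2, v0, 191). refcount(pp0)=3>1 -> COPY to pp3. 4 ppages; refcounts: pp0:2 pp1:2 pp2:1 pp3:1
Op 6: fork(P2) -> P3. 4 ppages; refcounts: pp0:2 pp1:3 pp2:1 pp3:2
P0: v1 -> pp1 = 49
P1: v1 -> pp2 = 195
P2: v1 -> pp1 = 49
P3: v1 -> pp1 = 49

Answer: 49 195 49 49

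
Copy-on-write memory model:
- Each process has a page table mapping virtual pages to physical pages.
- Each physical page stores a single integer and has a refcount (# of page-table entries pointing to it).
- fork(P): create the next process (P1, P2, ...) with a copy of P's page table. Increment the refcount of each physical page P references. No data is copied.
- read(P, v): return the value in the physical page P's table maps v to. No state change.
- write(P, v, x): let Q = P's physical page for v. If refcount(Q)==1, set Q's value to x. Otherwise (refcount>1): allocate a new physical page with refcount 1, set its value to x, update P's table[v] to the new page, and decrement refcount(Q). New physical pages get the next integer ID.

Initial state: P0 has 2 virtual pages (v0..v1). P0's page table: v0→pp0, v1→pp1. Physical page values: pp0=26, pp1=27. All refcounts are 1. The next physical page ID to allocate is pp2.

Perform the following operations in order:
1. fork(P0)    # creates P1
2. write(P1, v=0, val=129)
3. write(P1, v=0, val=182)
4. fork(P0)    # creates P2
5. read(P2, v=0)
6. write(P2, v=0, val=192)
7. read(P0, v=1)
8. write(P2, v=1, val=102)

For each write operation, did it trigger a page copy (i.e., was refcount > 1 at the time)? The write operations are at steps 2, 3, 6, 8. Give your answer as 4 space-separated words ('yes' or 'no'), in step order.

Op 1: fork(P0) -> P1. 2 ppages; refcounts: pp0:2 pp1:2
Op 2: write(P1, v0, 129). refcount(pp0)=2>1 -> COPY to pp2. 3 ppages; refcounts: pp0:1 pp1:2 pp2:1
Op 3: write(P1, v0, 182). refcount(pp2)=1 -> write in place. 3 ppages; refcounts: pp0:1 pp1:2 pp2:1
Op 4: fork(P0) -> P2. 3 ppages; refcounts: pp0:2 pp1:3 pp2:1
Op 5: read(P2, v0) -> 26. No state change.
Op 6: write(P2, v0, 192). refcount(pp0)=2>1 -> COPY to pp3. 4 ppages; refcounts: pp0:1 pp1:3 pp2:1 pp3:1
Op 7: read(P0, v1) -> 27. No state change.
Op 8: write(P2, v1, 102). refcount(pp1)=3>1 -> COPY to pp4. 5 ppages; refcounts: pp0:1 pp1:2 pp2:1 pp3:1 pp4:1

yes no yes yes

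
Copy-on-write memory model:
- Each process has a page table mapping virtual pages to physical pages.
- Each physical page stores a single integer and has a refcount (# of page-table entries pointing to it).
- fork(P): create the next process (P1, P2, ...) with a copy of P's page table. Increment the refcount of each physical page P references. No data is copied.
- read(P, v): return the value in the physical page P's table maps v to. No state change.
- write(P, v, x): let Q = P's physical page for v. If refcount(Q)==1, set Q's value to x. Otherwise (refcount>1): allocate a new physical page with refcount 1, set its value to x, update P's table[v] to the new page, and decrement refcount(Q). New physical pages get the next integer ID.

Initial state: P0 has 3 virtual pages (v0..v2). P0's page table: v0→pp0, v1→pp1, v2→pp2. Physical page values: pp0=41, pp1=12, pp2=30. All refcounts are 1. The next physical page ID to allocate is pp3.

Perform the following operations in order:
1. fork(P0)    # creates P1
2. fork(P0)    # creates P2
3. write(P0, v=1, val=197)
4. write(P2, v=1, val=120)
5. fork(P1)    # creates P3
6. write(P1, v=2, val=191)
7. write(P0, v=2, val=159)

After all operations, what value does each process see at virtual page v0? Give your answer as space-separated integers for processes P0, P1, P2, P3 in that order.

Op 1: fork(P0) -> P1. 3 ppages; refcounts: pp0:2 pp1:2 pp2:2
Op 2: fork(P0) -> P2. 3 ppages; refcounts: pp0:3 pp1:3 pp2:3
Op 3: write(P0, v1, 197). refcount(pp1)=3>1 -> COPY to pp3. 4 ppages; refcounts: pp0:3 pp1:2 pp2:3 pp3:1
Op 4: write(P2, v1, 120). refcount(pp1)=2>1 -> COPY to pp4. 5 ppages; refcounts: pp0:3 pp1:1 pp2:3 pp3:1 pp4:1
Op 5: fork(P1) -> P3. 5 ppages; refcounts: pp0:4 pp1:2 pp2:4 pp3:1 pp4:1
Op 6: write(P1, v2, 191). refcount(pp2)=4>1 -> COPY to pp5. 6 ppages; refcounts: pp0:4 pp1:2 pp2:3 pp3:1 pp4:1 pp5:1
Op 7: write(P0, v2, 159). refcount(pp2)=3>1 -> COPY to pp6. 7 ppages; refcounts: pp0:4 pp1:2 pp2:2 pp3:1 pp4:1 pp5:1 pp6:1
P0: v0 -> pp0 = 41
P1: v0 -> pp0 = 41
P2: v0 -> pp0 = 41
P3: v0 -> pp0 = 41

Answer: 41 41 41 41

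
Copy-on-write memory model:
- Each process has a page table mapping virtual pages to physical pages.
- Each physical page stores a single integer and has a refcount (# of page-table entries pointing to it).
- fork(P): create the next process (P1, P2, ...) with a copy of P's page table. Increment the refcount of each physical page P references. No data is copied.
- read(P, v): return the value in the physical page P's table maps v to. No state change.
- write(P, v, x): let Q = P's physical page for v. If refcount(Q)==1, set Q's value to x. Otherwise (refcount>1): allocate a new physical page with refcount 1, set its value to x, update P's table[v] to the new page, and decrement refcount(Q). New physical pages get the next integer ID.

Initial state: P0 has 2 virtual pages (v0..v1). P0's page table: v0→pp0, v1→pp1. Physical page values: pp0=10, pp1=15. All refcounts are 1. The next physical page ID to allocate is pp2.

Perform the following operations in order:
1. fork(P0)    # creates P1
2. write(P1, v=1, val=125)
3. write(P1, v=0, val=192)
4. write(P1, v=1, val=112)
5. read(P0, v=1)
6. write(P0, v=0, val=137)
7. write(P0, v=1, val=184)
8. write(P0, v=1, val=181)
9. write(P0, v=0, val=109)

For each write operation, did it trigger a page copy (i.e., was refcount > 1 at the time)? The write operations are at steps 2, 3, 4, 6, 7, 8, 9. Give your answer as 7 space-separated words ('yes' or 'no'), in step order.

Op 1: fork(P0) -> P1. 2 ppages; refcounts: pp0:2 pp1:2
Op 2: write(P1, v1, 125). refcount(pp1)=2>1 -> COPY to pp2. 3 ppages; refcounts: pp0:2 pp1:1 pp2:1
Op 3: write(P1, v0, 192). refcount(pp0)=2>1 -> COPY to pp3. 4 ppages; refcounts: pp0:1 pp1:1 pp2:1 pp3:1
Op 4: write(P1, v1, 112). refcount(pp2)=1 -> write in place. 4 ppages; refcounts: pp0:1 pp1:1 pp2:1 pp3:1
Op 5: read(P0, v1) -> 15. No state change.
Op 6: write(P0, v0, 137). refcount(pp0)=1 -> write in place. 4 ppages; refcounts: pp0:1 pp1:1 pp2:1 pp3:1
Op 7: write(P0, v1, 184). refcount(pp1)=1 -> write in place. 4 ppages; refcounts: pp0:1 pp1:1 pp2:1 pp3:1
Op 8: write(P0, v1, 181). refcount(pp1)=1 -> write in place. 4 ppages; refcounts: pp0:1 pp1:1 pp2:1 pp3:1
Op 9: write(P0, v0, 109). refcount(pp0)=1 -> write in place. 4 ppages; refcounts: pp0:1 pp1:1 pp2:1 pp3:1

yes yes no no no no no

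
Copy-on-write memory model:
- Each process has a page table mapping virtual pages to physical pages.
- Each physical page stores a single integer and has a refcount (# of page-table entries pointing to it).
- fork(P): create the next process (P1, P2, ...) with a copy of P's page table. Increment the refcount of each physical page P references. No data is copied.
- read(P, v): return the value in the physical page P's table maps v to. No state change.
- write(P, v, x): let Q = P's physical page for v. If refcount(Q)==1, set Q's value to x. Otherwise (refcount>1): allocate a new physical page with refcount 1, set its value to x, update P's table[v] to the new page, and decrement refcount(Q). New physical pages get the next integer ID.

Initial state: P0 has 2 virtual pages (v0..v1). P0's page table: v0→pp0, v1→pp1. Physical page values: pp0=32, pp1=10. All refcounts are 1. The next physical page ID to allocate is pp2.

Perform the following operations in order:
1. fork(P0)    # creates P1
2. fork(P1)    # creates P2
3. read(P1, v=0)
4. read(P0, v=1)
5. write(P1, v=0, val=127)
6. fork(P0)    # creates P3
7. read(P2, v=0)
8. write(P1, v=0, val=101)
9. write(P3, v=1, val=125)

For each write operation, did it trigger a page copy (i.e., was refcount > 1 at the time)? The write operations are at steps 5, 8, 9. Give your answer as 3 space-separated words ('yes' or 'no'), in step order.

Op 1: fork(P0) -> P1. 2 ppages; refcounts: pp0:2 pp1:2
Op 2: fork(P1) -> P2. 2 ppages; refcounts: pp0:3 pp1:3
Op 3: read(P1, v0) -> 32. No state change.
Op 4: read(P0, v1) -> 10. No state change.
Op 5: write(P1, v0, 127). refcount(pp0)=3>1 -> COPY to pp2. 3 ppages; refcounts: pp0:2 pp1:3 pp2:1
Op 6: fork(P0) -> P3. 3 ppages; refcounts: pp0:3 pp1:4 pp2:1
Op 7: read(P2, v0) -> 32. No state change.
Op 8: write(P1, v0, 101). refcount(pp2)=1 -> write in place. 3 ppages; refcounts: pp0:3 pp1:4 pp2:1
Op 9: write(P3, v1, 125). refcount(pp1)=4>1 -> COPY to pp3. 4 ppages; refcounts: pp0:3 pp1:3 pp2:1 pp3:1

yes no yes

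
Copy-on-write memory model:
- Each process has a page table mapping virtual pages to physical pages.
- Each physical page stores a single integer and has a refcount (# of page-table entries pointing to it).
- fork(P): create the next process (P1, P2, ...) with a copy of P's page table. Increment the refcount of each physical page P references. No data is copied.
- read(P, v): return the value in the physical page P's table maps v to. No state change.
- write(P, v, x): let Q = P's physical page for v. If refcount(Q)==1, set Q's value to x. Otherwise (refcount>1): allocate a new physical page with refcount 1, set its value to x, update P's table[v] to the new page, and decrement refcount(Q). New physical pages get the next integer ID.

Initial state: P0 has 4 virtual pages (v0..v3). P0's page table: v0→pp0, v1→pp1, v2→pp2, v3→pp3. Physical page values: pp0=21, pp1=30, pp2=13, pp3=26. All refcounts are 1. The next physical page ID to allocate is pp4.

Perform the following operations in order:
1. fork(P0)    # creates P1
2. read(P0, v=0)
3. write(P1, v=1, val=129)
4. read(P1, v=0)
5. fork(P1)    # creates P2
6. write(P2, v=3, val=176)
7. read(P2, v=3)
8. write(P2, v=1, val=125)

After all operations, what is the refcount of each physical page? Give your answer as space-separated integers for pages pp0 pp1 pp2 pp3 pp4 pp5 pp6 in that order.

Answer: 3 1 3 2 1 1 1

Derivation:
Op 1: fork(P0) -> P1. 4 ppages; refcounts: pp0:2 pp1:2 pp2:2 pp3:2
Op 2: read(P0, v0) -> 21. No state change.
Op 3: write(P1, v1, 129). refcount(pp1)=2>1 -> COPY to pp4. 5 ppages; refcounts: pp0:2 pp1:1 pp2:2 pp3:2 pp4:1
Op 4: read(P1, v0) -> 21. No state change.
Op 5: fork(P1) -> P2. 5 ppages; refcounts: pp0:3 pp1:1 pp2:3 pp3:3 pp4:2
Op 6: write(P2, v3, 176). refcount(pp3)=3>1 -> COPY to pp5. 6 ppages; refcounts: pp0:3 pp1:1 pp2:3 pp3:2 pp4:2 pp5:1
Op 7: read(P2, v3) -> 176. No state change.
Op 8: write(P2, v1, 125). refcount(pp4)=2>1 -> COPY to pp6. 7 ppages; refcounts: pp0:3 pp1:1 pp2:3 pp3:2 pp4:1 pp5:1 pp6:1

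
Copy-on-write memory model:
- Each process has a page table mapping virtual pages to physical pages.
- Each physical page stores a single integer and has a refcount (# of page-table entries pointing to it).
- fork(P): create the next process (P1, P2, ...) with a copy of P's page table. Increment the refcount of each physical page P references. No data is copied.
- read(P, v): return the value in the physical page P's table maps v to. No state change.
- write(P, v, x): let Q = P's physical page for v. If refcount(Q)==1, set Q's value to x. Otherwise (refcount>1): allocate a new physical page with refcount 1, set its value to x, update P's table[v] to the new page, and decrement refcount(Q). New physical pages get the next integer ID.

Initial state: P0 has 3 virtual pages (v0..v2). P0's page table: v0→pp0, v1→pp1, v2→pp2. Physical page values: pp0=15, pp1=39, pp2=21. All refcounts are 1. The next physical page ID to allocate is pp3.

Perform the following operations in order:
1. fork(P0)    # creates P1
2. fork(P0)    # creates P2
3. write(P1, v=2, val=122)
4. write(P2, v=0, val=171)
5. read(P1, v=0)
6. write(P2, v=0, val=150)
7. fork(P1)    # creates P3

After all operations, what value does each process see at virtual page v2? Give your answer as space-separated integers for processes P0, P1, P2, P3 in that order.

Answer: 21 122 21 122

Derivation:
Op 1: fork(P0) -> P1. 3 ppages; refcounts: pp0:2 pp1:2 pp2:2
Op 2: fork(P0) -> P2. 3 ppages; refcounts: pp0:3 pp1:3 pp2:3
Op 3: write(P1, v2, 122). refcount(pp2)=3>1 -> COPY to pp3. 4 ppages; refcounts: pp0:3 pp1:3 pp2:2 pp3:1
Op 4: write(P2, v0, 171). refcount(pp0)=3>1 -> COPY to pp4. 5 ppages; refcounts: pp0:2 pp1:3 pp2:2 pp3:1 pp4:1
Op 5: read(P1, v0) -> 15. No state change.
Op 6: write(P2, v0, 150). refcount(pp4)=1 -> write in place. 5 ppages; refcounts: pp0:2 pp1:3 pp2:2 pp3:1 pp4:1
Op 7: fork(P1) -> P3. 5 ppages; refcounts: pp0:3 pp1:4 pp2:2 pp3:2 pp4:1
P0: v2 -> pp2 = 21
P1: v2 -> pp3 = 122
P2: v2 -> pp2 = 21
P3: v2 -> pp3 = 122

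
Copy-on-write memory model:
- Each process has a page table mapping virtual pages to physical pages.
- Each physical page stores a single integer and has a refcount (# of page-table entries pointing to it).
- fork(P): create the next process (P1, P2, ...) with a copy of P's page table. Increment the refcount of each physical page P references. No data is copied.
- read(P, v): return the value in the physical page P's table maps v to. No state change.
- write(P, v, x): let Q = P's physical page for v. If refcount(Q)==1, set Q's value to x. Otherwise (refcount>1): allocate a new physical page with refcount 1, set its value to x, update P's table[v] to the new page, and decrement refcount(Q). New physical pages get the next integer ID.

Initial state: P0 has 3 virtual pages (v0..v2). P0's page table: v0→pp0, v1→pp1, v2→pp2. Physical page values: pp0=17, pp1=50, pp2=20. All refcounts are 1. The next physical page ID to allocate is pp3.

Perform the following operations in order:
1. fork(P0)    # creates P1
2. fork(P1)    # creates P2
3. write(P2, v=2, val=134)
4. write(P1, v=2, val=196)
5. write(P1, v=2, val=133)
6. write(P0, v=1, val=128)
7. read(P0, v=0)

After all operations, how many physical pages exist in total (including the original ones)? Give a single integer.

Op 1: fork(P0) -> P1. 3 ppages; refcounts: pp0:2 pp1:2 pp2:2
Op 2: fork(P1) -> P2. 3 ppages; refcounts: pp0:3 pp1:3 pp2:3
Op 3: write(P2, v2, 134). refcount(pp2)=3>1 -> COPY to pp3. 4 ppages; refcounts: pp0:3 pp1:3 pp2:2 pp3:1
Op 4: write(P1, v2, 196). refcount(pp2)=2>1 -> COPY to pp4. 5 ppages; refcounts: pp0:3 pp1:3 pp2:1 pp3:1 pp4:1
Op 5: write(P1, v2, 133). refcount(pp4)=1 -> write in place. 5 ppages; refcounts: pp0:3 pp1:3 pp2:1 pp3:1 pp4:1
Op 6: write(P0, v1, 128). refcount(pp1)=3>1 -> COPY to pp5. 6 ppages; refcounts: pp0:3 pp1:2 pp2:1 pp3:1 pp4:1 pp5:1
Op 7: read(P0, v0) -> 17. No state change.

Answer: 6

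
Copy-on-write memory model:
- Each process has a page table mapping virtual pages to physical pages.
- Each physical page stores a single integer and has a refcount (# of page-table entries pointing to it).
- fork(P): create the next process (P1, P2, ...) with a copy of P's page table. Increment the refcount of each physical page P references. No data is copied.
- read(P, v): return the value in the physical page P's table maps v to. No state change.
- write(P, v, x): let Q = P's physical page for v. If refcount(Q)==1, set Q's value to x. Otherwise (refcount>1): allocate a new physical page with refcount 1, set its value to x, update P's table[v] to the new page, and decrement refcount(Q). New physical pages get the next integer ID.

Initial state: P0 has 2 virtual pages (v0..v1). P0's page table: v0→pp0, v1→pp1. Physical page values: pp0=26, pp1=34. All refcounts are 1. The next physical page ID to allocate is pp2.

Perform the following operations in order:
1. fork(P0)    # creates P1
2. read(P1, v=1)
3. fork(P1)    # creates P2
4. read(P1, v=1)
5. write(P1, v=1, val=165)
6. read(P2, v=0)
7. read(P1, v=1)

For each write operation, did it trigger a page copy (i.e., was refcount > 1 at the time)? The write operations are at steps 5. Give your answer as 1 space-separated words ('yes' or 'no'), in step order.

Op 1: fork(P0) -> P1. 2 ppages; refcounts: pp0:2 pp1:2
Op 2: read(P1, v1) -> 34. No state change.
Op 3: fork(P1) -> P2. 2 ppages; refcounts: pp0:3 pp1:3
Op 4: read(P1, v1) -> 34. No state change.
Op 5: write(P1, v1, 165). refcount(pp1)=3>1 -> COPY to pp2. 3 ppages; refcounts: pp0:3 pp1:2 pp2:1
Op 6: read(P2, v0) -> 26. No state change.
Op 7: read(P1, v1) -> 165. No state change.

yes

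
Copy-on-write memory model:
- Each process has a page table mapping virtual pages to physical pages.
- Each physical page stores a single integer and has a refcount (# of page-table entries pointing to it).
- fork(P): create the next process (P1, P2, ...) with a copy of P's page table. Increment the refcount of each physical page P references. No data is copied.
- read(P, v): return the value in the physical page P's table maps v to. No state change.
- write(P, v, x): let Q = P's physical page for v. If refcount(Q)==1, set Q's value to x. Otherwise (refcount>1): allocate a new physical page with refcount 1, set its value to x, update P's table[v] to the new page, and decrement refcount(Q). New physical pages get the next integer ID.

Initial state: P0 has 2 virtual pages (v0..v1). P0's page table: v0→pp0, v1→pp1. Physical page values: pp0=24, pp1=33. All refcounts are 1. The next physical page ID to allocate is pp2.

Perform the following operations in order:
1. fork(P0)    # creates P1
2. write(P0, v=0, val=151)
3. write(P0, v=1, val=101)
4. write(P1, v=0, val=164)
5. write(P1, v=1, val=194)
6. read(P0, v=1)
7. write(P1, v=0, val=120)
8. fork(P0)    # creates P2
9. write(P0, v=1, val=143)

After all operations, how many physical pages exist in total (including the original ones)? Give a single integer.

Op 1: fork(P0) -> P1. 2 ppages; refcounts: pp0:2 pp1:2
Op 2: write(P0, v0, 151). refcount(pp0)=2>1 -> COPY to pp2. 3 ppages; refcounts: pp0:1 pp1:2 pp2:1
Op 3: write(P0, v1, 101). refcount(pp1)=2>1 -> COPY to pp3. 4 ppages; refcounts: pp0:1 pp1:1 pp2:1 pp3:1
Op 4: write(P1, v0, 164). refcount(pp0)=1 -> write in place. 4 ppages; refcounts: pp0:1 pp1:1 pp2:1 pp3:1
Op 5: write(P1, v1, 194). refcount(pp1)=1 -> write in place. 4 ppages; refcounts: pp0:1 pp1:1 pp2:1 pp3:1
Op 6: read(P0, v1) -> 101. No state change.
Op 7: write(P1, v0, 120). refcount(pp0)=1 -> write in place. 4 ppages; refcounts: pp0:1 pp1:1 pp2:1 pp3:1
Op 8: fork(P0) -> P2. 4 ppages; refcounts: pp0:1 pp1:1 pp2:2 pp3:2
Op 9: write(P0, v1, 143). refcount(pp3)=2>1 -> COPY to pp4. 5 ppages; refcounts: pp0:1 pp1:1 pp2:2 pp3:1 pp4:1

Answer: 5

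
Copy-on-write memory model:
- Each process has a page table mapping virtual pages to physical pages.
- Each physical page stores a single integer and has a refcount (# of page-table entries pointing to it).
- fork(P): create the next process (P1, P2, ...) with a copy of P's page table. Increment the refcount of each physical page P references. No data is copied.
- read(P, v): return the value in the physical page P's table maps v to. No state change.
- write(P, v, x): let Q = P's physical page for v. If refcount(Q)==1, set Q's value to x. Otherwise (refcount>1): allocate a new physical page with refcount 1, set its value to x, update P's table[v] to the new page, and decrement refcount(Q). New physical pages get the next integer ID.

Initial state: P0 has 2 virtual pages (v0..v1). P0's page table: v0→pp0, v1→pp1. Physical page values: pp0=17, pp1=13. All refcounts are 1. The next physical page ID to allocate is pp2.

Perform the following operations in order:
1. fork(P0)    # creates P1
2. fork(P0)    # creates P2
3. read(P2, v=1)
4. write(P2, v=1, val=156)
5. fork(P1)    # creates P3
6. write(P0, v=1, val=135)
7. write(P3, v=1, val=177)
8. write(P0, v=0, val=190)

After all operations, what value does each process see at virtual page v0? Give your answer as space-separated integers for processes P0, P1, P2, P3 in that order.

Answer: 190 17 17 17

Derivation:
Op 1: fork(P0) -> P1. 2 ppages; refcounts: pp0:2 pp1:2
Op 2: fork(P0) -> P2. 2 ppages; refcounts: pp0:3 pp1:3
Op 3: read(P2, v1) -> 13. No state change.
Op 4: write(P2, v1, 156). refcount(pp1)=3>1 -> COPY to pp2. 3 ppages; refcounts: pp0:3 pp1:2 pp2:1
Op 5: fork(P1) -> P3. 3 ppages; refcounts: pp0:4 pp1:3 pp2:1
Op 6: write(P0, v1, 135). refcount(pp1)=3>1 -> COPY to pp3. 4 ppages; refcounts: pp0:4 pp1:2 pp2:1 pp3:1
Op 7: write(P3, v1, 177). refcount(pp1)=2>1 -> COPY to pp4. 5 ppages; refcounts: pp0:4 pp1:1 pp2:1 pp3:1 pp4:1
Op 8: write(P0, v0, 190). refcount(pp0)=4>1 -> COPY to pp5. 6 ppages; refcounts: pp0:3 pp1:1 pp2:1 pp3:1 pp4:1 pp5:1
P0: v0 -> pp5 = 190
P1: v0 -> pp0 = 17
P2: v0 -> pp0 = 17
P3: v0 -> pp0 = 17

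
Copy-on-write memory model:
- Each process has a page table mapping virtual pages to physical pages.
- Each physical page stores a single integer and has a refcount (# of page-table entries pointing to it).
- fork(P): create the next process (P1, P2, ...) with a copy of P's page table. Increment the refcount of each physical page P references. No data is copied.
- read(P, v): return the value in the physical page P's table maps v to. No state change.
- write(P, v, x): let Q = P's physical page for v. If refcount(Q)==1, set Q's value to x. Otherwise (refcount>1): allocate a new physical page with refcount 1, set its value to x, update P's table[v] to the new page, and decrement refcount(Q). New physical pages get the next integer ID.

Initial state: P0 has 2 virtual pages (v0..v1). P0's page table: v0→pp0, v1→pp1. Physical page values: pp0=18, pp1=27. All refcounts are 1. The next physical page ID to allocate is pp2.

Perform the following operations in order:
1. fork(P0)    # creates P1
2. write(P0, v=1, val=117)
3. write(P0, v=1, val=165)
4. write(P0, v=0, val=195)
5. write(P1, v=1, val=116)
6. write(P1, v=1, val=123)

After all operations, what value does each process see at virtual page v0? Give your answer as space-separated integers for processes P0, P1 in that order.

Op 1: fork(P0) -> P1. 2 ppages; refcounts: pp0:2 pp1:2
Op 2: write(P0, v1, 117). refcount(pp1)=2>1 -> COPY to pp2. 3 ppages; refcounts: pp0:2 pp1:1 pp2:1
Op 3: write(P0, v1, 165). refcount(pp2)=1 -> write in place. 3 ppages; refcounts: pp0:2 pp1:1 pp2:1
Op 4: write(P0, v0, 195). refcount(pp0)=2>1 -> COPY to pp3. 4 ppages; refcounts: pp0:1 pp1:1 pp2:1 pp3:1
Op 5: write(P1, v1, 116). refcount(pp1)=1 -> write in place. 4 ppages; refcounts: pp0:1 pp1:1 pp2:1 pp3:1
Op 6: write(P1, v1, 123). refcount(pp1)=1 -> write in place. 4 ppages; refcounts: pp0:1 pp1:1 pp2:1 pp3:1
P0: v0 -> pp3 = 195
P1: v0 -> pp0 = 18

Answer: 195 18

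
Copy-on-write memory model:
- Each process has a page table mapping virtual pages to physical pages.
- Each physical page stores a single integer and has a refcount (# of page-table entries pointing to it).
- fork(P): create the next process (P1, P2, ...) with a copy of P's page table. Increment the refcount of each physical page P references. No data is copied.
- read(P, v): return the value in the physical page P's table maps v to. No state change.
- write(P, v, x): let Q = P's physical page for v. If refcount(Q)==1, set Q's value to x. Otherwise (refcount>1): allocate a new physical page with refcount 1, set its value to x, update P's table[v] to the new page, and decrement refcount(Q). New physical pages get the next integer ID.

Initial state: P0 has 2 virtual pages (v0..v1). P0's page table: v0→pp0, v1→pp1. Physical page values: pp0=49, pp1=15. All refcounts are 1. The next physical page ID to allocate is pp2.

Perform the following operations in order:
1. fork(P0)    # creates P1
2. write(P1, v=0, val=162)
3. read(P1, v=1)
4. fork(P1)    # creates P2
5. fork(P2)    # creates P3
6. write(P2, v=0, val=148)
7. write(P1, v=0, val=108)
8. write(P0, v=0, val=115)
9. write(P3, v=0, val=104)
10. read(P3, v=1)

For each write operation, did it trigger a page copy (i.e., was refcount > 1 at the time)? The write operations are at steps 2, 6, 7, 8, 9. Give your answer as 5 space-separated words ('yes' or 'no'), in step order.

Op 1: fork(P0) -> P1. 2 ppages; refcounts: pp0:2 pp1:2
Op 2: write(P1, v0, 162). refcount(pp0)=2>1 -> COPY to pp2. 3 ppages; refcounts: pp0:1 pp1:2 pp2:1
Op 3: read(P1, v1) -> 15. No state change.
Op 4: fork(P1) -> P2. 3 ppages; refcounts: pp0:1 pp1:3 pp2:2
Op 5: fork(P2) -> P3. 3 ppages; refcounts: pp0:1 pp1:4 pp2:3
Op 6: write(P2, v0, 148). refcount(pp2)=3>1 -> COPY to pp3. 4 ppages; refcounts: pp0:1 pp1:4 pp2:2 pp3:1
Op 7: write(P1, v0, 108). refcount(pp2)=2>1 -> COPY to pp4. 5 ppages; refcounts: pp0:1 pp1:4 pp2:1 pp3:1 pp4:1
Op 8: write(P0, v0, 115). refcount(pp0)=1 -> write in place. 5 ppages; refcounts: pp0:1 pp1:4 pp2:1 pp3:1 pp4:1
Op 9: write(P3, v0, 104). refcount(pp2)=1 -> write in place. 5 ppages; refcounts: pp0:1 pp1:4 pp2:1 pp3:1 pp4:1
Op 10: read(P3, v1) -> 15. No state change.

yes yes yes no no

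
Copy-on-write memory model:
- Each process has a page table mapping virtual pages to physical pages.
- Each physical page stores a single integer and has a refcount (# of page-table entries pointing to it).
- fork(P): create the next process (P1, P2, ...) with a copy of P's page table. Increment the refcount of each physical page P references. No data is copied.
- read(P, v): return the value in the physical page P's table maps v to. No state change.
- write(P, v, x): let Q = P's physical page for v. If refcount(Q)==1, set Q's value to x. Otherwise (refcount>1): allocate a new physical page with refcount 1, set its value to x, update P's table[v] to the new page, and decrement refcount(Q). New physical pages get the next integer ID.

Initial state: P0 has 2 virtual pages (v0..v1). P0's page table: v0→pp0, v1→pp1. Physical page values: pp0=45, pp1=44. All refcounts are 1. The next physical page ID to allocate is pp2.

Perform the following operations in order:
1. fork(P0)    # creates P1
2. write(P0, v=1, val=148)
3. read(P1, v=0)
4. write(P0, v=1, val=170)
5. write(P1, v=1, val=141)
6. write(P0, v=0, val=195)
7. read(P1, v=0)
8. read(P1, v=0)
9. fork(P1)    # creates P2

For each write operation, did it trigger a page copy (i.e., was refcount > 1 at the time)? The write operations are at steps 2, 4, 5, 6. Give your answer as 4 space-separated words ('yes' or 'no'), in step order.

Op 1: fork(P0) -> P1. 2 ppages; refcounts: pp0:2 pp1:2
Op 2: write(P0, v1, 148). refcount(pp1)=2>1 -> COPY to pp2. 3 ppages; refcounts: pp0:2 pp1:1 pp2:1
Op 3: read(P1, v0) -> 45. No state change.
Op 4: write(P0, v1, 170). refcount(pp2)=1 -> write in place. 3 ppages; refcounts: pp0:2 pp1:1 pp2:1
Op 5: write(P1, v1, 141). refcount(pp1)=1 -> write in place. 3 ppages; refcounts: pp0:2 pp1:1 pp2:1
Op 6: write(P0, v0, 195). refcount(pp0)=2>1 -> COPY to pp3. 4 ppages; refcounts: pp0:1 pp1:1 pp2:1 pp3:1
Op 7: read(P1, v0) -> 45. No state change.
Op 8: read(P1, v0) -> 45. No state change.
Op 9: fork(P1) -> P2. 4 ppages; refcounts: pp0:2 pp1:2 pp2:1 pp3:1

yes no no yes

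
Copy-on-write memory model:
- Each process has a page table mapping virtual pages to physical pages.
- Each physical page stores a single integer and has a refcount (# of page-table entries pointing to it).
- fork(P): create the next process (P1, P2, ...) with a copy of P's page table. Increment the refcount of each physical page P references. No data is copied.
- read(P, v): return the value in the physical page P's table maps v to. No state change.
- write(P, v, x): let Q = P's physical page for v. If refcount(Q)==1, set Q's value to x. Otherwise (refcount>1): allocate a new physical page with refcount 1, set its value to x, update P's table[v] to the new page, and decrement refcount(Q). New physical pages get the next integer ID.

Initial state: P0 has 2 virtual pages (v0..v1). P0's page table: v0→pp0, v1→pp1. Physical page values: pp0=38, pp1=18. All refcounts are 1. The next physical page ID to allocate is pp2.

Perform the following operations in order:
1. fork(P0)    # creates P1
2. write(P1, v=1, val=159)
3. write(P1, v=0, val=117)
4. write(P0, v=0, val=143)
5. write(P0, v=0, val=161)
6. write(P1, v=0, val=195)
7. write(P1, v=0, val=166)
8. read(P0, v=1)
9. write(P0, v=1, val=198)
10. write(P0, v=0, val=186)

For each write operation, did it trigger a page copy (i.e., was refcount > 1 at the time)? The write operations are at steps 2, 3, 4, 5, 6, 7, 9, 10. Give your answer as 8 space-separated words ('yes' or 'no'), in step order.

Op 1: fork(P0) -> P1. 2 ppages; refcounts: pp0:2 pp1:2
Op 2: write(P1, v1, 159). refcount(pp1)=2>1 -> COPY to pp2. 3 ppages; refcounts: pp0:2 pp1:1 pp2:1
Op 3: write(P1, v0, 117). refcount(pp0)=2>1 -> COPY to pp3. 4 ppages; refcounts: pp0:1 pp1:1 pp2:1 pp3:1
Op 4: write(P0, v0, 143). refcount(pp0)=1 -> write in place. 4 ppages; refcounts: pp0:1 pp1:1 pp2:1 pp3:1
Op 5: write(P0, v0, 161). refcount(pp0)=1 -> write in place. 4 ppages; refcounts: pp0:1 pp1:1 pp2:1 pp3:1
Op 6: write(P1, v0, 195). refcount(pp3)=1 -> write in place. 4 ppages; refcounts: pp0:1 pp1:1 pp2:1 pp3:1
Op 7: write(P1, v0, 166). refcount(pp3)=1 -> write in place. 4 ppages; refcounts: pp0:1 pp1:1 pp2:1 pp3:1
Op 8: read(P0, v1) -> 18. No state change.
Op 9: write(P0, v1, 198). refcount(pp1)=1 -> write in place. 4 ppages; refcounts: pp0:1 pp1:1 pp2:1 pp3:1
Op 10: write(P0, v0, 186). refcount(pp0)=1 -> write in place. 4 ppages; refcounts: pp0:1 pp1:1 pp2:1 pp3:1

yes yes no no no no no no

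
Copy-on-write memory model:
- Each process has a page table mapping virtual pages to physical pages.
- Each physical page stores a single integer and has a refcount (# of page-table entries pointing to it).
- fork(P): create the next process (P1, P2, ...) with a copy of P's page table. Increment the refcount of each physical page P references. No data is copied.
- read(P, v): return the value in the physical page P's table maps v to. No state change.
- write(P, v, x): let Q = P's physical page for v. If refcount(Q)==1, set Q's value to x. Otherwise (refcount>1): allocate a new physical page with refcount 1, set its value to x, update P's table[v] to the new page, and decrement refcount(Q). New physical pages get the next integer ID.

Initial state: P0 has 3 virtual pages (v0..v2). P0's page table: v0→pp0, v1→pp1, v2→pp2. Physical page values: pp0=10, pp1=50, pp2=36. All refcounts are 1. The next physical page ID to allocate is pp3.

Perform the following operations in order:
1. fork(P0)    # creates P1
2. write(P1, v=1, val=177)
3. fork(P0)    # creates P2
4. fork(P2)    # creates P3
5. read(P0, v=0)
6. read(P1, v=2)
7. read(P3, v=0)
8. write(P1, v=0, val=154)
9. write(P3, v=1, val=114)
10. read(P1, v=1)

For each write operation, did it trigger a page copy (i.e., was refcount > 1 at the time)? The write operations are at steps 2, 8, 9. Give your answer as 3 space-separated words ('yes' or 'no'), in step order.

Op 1: fork(P0) -> P1. 3 ppages; refcounts: pp0:2 pp1:2 pp2:2
Op 2: write(P1, v1, 177). refcount(pp1)=2>1 -> COPY to pp3. 4 ppages; refcounts: pp0:2 pp1:1 pp2:2 pp3:1
Op 3: fork(P0) -> P2. 4 ppages; refcounts: pp0:3 pp1:2 pp2:3 pp3:1
Op 4: fork(P2) -> P3. 4 ppages; refcounts: pp0:4 pp1:3 pp2:4 pp3:1
Op 5: read(P0, v0) -> 10. No state change.
Op 6: read(P1, v2) -> 36. No state change.
Op 7: read(P3, v0) -> 10. No state change.
Op 8: write(P1, v0, 154). refcount(pp0)=4>1 -> COPY to pp4. 5 ppages; refcounts: pp0:3 pp1:3 pp2:4 pp3:1 pp4:1
Op 9: write(P3, v1, 114). refcount(pp1)=3>1 -> COPY to pp5. 6 ppages; refcounts: pp0:3 pp1:2 pp2:4 pp3:1 pp4:1 pp5:1
Op 10: read(P1, v1) -> 177. No state change.

yes yes yes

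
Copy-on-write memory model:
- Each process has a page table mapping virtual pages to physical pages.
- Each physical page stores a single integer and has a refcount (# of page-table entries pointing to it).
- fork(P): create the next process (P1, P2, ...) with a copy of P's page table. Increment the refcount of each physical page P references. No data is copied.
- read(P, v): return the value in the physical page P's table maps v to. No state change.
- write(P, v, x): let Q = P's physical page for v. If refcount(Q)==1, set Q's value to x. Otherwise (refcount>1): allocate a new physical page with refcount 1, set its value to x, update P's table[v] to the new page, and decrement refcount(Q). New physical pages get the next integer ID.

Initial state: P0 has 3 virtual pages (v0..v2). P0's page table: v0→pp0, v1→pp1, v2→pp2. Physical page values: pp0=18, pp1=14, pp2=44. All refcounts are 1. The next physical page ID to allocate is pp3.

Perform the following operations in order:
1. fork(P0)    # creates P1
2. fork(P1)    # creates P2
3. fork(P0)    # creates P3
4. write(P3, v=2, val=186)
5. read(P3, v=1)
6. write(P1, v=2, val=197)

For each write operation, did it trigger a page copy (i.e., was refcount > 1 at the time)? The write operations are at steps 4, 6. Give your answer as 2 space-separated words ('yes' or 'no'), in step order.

Op 1: fork(P0) -> P1. 3 ppages; refcounts: pp0:2 pp1:2 pp2:2
Op 2: fork(P1) -> P2. 3 ppages; refcounts: pp0:3 pp1:3 pp2:3
Op 3: fork(P0) -> P3. 3 ppages; refcounts: pp0:4 pp1:4 pp2:4
Op 4: write(P3, v2, 186). refcount(pp2)=4>1 -> COPY to pp3. 4 ppages; refcounts: pp0:4 pp1:4 pp2:3 pp3:1
Op 5: read(P3, v1) -> 14. No state change.
Op 6: write(P1, v2, 197). refcount(pp2)=3>1 -> COPY to pp4. 5 ppages; refcounts: pp0:4 pp1:4 pp2:2 pp3:1 pp4:1

yes yes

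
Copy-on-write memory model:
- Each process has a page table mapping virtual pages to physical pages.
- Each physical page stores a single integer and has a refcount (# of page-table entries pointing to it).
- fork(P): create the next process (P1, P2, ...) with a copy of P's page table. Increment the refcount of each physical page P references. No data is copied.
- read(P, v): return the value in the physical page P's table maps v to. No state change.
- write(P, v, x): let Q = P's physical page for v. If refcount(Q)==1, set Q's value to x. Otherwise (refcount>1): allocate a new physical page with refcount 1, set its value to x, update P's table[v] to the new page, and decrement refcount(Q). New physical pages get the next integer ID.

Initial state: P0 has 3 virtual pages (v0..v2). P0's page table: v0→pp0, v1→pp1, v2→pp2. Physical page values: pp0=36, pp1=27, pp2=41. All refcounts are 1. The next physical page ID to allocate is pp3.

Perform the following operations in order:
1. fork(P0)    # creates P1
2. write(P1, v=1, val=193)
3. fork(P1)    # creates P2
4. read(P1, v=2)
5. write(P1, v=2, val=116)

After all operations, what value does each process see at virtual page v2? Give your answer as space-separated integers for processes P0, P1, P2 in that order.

Answer: 41 116 41

Derivation:
Op 1: fork(P0) -> P1. 3 ppages; refcounts: pp0:2 pp1:2 pp2:2
Op 2: write(P1, v1, 193). refcount(pp1)=2>1 -> COPY to pp3. 4 ppages; refcounts: pp0:2 pp1:1 pp2:2 pp3:1
Op 3: fork(P1) -> P2. 4 ppages; refcounts: pp0:3 pp1:1 pp2:3 pp3:2
Op 4: read(P1, v2) -> 41. No state change.
Op 5: write(P1, v2, 116). refcount(pp2)=3>1 -> COPY to pp4. 5 ppages; refcounts: pp0:3 pp1:1 pp2:2 pp3:2 pp4:1
P0: v2 -> pp2 = 41
P1: v2 -> pp4 = 116
P2: v2 -> pp2 = 41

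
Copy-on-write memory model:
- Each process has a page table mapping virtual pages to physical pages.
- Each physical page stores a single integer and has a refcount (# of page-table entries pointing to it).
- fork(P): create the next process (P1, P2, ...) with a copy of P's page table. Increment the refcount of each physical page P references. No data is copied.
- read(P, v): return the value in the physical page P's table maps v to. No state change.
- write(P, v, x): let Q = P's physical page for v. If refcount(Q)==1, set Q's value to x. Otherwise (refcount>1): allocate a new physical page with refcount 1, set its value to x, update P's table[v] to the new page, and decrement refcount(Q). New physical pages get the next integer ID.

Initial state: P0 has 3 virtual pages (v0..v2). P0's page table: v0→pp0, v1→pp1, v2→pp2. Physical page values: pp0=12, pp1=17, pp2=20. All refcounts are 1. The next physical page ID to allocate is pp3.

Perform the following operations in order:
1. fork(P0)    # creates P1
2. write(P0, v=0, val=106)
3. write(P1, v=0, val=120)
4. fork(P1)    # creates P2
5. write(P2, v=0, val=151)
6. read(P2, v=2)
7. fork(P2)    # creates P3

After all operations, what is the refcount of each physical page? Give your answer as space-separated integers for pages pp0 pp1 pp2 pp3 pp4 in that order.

Answer: 1 4 4 1 2

Derivation:
Op 1: fork(P0) -> P1. 3 ppages; refcounts: pp0:2 pp1:2 pp2:2
Op 2: write(P0, v0, 106). refcount(pp0)=2>1 -> COPY to pp3. 4 ppages; refcounts: pp0:1 pp1:2 pp2:2 pp3:1
Op 3: write(P1, v0, 120). refcount(pp0)=1 -> write in place. 4 ppages; refcounts: pp0:1 pp1:2 pp2:2 pp3:1
Op 4: fork(P1) -> P2. 4 ppages; refcounts: pp0:2 pp1:3 pp2:3 pp3:1
Op 5: write(P2, v0, 151). refcount(pp0)=2>1 -> COPY to pp4. 5 ppages; refcounts: pp0:1 pp1:3 pp2:3 pp3:1 pp4:1
Op 6: read(P2, v2) -> 20. No state change.
Op 7: fork(P2) -> P3. 5 ppages; refcounts: pp0:1 pp1:4 pp2:4 pp3:1 pp4:2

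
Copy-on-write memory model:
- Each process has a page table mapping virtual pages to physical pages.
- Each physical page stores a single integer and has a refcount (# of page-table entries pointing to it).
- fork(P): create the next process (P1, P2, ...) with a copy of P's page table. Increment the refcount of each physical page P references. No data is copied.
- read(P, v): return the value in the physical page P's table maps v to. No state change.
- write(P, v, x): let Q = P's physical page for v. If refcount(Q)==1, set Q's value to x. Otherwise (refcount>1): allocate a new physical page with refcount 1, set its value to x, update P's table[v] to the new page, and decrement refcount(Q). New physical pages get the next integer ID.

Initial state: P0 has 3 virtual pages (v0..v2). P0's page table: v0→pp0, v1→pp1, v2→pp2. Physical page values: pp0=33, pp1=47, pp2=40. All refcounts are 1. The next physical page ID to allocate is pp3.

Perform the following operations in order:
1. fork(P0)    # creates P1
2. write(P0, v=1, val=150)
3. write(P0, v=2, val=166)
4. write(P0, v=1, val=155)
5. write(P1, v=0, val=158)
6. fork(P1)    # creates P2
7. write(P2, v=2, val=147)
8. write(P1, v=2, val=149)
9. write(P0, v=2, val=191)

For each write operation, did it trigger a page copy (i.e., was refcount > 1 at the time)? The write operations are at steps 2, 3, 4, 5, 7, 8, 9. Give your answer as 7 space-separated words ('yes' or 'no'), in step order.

Op 1: fork(P0) -> P1. 3 ppages; refcounts: pp0:2 pp1:2 pp2:2
Op 2: write(P0, v1, 150). refcount(pp1)=2>1 -> COPY to pp3. 4 ppages; refcounts: pp0:2 pp1:1 pp2:2 pp3:1
Op 3: write(P0, v2, 166). refcount(pp2)=2>1 -> COPY to pp4. 5 ppages; refcounts: pp0:2 pp1:1 pp2:1 pp3:1 pp4:1
Op 4: write(P0, v1, 155). refcount(pp3)=1 -> write in place. 5 ppages; refcounts: pp0:2 pp1:1 pp2:1 pp3:1 pp4:1
Op 5: write(P1, v0, 158). refcount(pp0)=2>1 -> COPY to pp5. 6 ppages; refcounts: pp0:1 pp1:1 pp2:1 pp3:1 pp4:1 pp5:1
Op 6: fork(P1) -> P2. 6 ppages; refcounts: pp0:1 pp1:2 pp2:2 pp3:1 pp4:1 pp5:2
Op 7: write(P2, v2, 147). refcount(pp2)=2>1 -> COPY to pp6. 7 ppages; refcounts: pp0:1 pp1:2 pp2:1 pp3:1 pp4:1 pp5:2 pp6:1
Op 8: write(P1, v2, 149). refcount(pp2)=1 -> write in place. 7 ppages; refcounts: pp0:1 pp1:2 pp2:1 pp3:1 pp4:1 pp5:2 pp6:1
Op 9: write(P0, v2, 191). refcount(pp4)=1 -> write in place. 7 ppages; refcounts: pp0:1 pp1:2 pp2:1 pp3:1 pp4:1 pp5:2 pp6:1

yes yes no yes yes no no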